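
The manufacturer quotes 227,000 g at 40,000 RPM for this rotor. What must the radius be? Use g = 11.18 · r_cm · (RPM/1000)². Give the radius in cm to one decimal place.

12.7 cm

227000 = 11.18 × r × (40)²
r = 227000 / (11.18 × 1600) = 227000 / 17888 ≈ 12.690 cm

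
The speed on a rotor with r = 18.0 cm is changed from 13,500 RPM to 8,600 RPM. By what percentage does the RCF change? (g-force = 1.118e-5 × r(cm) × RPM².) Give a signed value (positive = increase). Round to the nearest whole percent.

-59%

RCF ∝ N², so the ratio is (8600/13500)² = (0.637037)² = 0.4058.
Change = 0.4058 − 1 = -0.5942 → -59.4%.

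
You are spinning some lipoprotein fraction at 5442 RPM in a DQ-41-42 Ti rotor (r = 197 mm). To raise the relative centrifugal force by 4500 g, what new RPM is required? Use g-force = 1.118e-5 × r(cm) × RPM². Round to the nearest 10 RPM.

r = 197 mm = 19.7 cm
Current RCF = 1.118 × 10⁻⁵ × 19.7 × (5442)² = 1.118 × 10⁻⁵ × 19.7 × 29,615,364 ≈ 6,522.7 × g
Target RCF = 6,522.7 + 4,500 = 11,022.7 × g
N² = 11,022.7 / (22.0246 × 10⁻⁵) = 50,047,220
N ≈ √50,047,220 ≈ 7,074.4

7070 RPM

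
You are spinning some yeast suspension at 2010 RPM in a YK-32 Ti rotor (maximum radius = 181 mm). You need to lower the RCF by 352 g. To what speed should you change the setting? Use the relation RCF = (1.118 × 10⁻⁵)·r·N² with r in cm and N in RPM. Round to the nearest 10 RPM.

r = 181 mm = 18.1 cm
Current RCF = 1.118 × 10⁻⁵ × 18.1 × (2010)² = 1.118 × 10⁻⁵ × 18.1 × 4,040,100 ≈ 817.5 × g
Target RCF = 817.5 − 352 = 465.5 × g
N² = 465.5 / (20.2358 × 10⁻⁵) = 2,300,379
N ≈ √2,300,379 ≈ 1,516.7

1520 RPM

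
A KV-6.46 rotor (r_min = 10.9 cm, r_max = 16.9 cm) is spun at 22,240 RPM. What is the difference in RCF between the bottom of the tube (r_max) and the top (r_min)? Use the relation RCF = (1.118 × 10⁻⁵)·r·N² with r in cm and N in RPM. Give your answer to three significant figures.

RCF_max = 1.118 × 10⁻⁵ × 16.9 × (22240)² = 1.118 × 10⁻⁵ × 16.9 × 494,617,600 ≈ 93,454 × g
RCF_min = 1.118 × 10⁻⁵ × 10.9 × (22240)² = 1.118 × 10⁻⁵ × 10.9 × 494,617,600 ≈ 60,275.1 × g
ΔRCF = 93,454 − 60,275.1 = 33,178.9

ΔRCF ≈ 33200 ×g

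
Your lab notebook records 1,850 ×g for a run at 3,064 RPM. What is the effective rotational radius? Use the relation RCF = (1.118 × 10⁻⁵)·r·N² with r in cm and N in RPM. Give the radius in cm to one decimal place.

1850 = 1.118 × 10⁻⁵ × r × (3064)²
r = 1850 / (1.118 × 10⁻⁵ × 9,388,096) = 1850 / 104.9589 ≈ 17.626 cm

17.6 cm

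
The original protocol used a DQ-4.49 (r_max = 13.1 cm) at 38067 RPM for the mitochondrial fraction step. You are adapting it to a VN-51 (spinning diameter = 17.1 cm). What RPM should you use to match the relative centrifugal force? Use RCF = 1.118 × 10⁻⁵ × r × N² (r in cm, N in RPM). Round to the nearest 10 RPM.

≈ 47120 RPM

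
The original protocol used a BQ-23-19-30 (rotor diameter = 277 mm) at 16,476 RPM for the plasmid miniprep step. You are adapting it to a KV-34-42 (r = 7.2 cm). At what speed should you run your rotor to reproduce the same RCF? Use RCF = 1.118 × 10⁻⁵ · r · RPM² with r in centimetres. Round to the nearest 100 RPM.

Original rotor: r = 277 mm / 2 = 138.5 mm = 13.85 cm
RCF_original = 1.118 × 10⁻⁵ × 13.85 × (16476)² = 1.118 × 10⁻⁵ × 13.85 × 271,458,576 ≈ 42,033.5 × g
42,033.5 = 1.118 × 10⁻⁵ × 7.2 × N²
N² = 42,033.5 / (8.0496 × 10⁻⁵) = 522,181,226
N ≈ √522,181,226 ≈ 22,851.3

≈ 22900 RPM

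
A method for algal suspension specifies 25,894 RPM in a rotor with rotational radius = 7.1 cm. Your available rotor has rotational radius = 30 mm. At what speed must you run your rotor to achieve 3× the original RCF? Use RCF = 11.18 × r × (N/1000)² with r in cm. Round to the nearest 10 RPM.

RCF_original = 11.18 × 7.1 × (25.894)² = 11.18 × 7.1 × 670.499236 ≈ 53,222.9 × g
Target RCF = 3 × 53,222.9 ≈ 159,668.7 × g
Your rotor: r = 30 mm = 3.0 cm
159,668.7 = 11.18 × 3 × (N/1000)²
(N/1000)² = 159,668.7 / 33.54 = 4760.546
N = 1000 × √4760.546 ≈ 68,996.7

69000 RPM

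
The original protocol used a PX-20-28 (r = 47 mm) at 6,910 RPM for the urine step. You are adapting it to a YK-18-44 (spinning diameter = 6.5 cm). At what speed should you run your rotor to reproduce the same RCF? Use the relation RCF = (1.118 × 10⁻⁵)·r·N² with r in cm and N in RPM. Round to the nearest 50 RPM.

8300 RPM

Original rotor: r = 47 mm = 4.7 cm
RCF_original = 1.118 × 10⁻⁵ × 4.7 × (6910)² = 1.118 × 10⁻⁵ × 4.7 × 47,748,100 ≈ 2,509 × g
Your rotor: r = 6.5 / 2 = 3.25 cm
2,509 = 1.118 × 10⁻⁵ × 3.25 × N²
N² = 2,509 / (3.6335 × 10⁻⁵) = 69,051,878
N ≈ √69,051,878 ≈ 8,309.7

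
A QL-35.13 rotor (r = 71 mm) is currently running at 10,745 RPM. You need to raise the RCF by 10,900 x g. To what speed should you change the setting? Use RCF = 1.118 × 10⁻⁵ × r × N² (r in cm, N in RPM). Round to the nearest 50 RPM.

N₂ ≈ 15900 RPM

r = 71 mm = 7.1 cm
Current RCF = 1.118 × 10⁻⁵ × 7.1 × (10745)² = 1.118 × 10⁻⁵ × 7.1 × 115,455,025 ≈ 9,164.6 × g
Target RCF = 9,164.6 + 10,900 = 20,064.6 × g
N² = 20,064.6 / (7.9378 × 10⁻⁵) = 252,772,809
N ≈ √252,772,809 ≈ 15,898.8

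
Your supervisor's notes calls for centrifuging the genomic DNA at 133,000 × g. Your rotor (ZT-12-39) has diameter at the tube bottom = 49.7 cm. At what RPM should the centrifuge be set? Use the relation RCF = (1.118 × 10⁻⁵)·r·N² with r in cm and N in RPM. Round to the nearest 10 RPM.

≈ 21880 RPM

r = 49.7 / 2 = 24.85 cm
133,000 = 1.118 × 10⁻⁵ × 24.85 × N²
N² = 133,000 / (27.7823 × 10⁻⁵) = 478,722,064
N ≈ √478,722,064 ≈ 21,879.7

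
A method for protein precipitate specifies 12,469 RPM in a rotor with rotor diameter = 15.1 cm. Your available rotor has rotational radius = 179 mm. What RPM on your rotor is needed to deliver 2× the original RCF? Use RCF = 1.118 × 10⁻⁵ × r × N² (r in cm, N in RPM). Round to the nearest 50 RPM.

Original rotor: r = 15.1 / 2 = 7.55 cm
RCF_original = 1.118 × 10⁻⁵ × 7.55 × (12469)² = 1.118 × 10⁻⁵ × 7.55 × 155,475,961 ≈ 13,123.6 × g
Target RCF = 2 × 13,123.6 ≈ 26,247.2 × g
Your rotor: r = 179 mm = 17.9 cm
26,247.2 = 1.118 × 10⁻⁵ × 17.9 × N²
N² = 26,247.2 / (20.0122 × 10⁻⁵) = 131,155,995
N ≈ √131,155,995 ≈ 11,452.3

≈ 11450 RPM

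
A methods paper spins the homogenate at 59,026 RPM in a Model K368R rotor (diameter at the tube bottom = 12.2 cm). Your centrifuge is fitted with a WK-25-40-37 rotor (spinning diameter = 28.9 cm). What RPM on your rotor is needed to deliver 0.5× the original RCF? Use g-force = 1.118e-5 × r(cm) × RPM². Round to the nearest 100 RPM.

Original rotor: r = 12.2 / 2 = 6.1 cm
RCF_original = 1.118 × 10⁻⁵ × 6.1 × (59026)² = 1.118 × 10⁻⁵ × 6.1 × 3,484,068,676 ≈ 237,606.5 × g
Target RCF = 0.5 × 237,606.5 ≈ 118,803.2 × g
Your rotor: r = 28.9 / 2 = 14.45 cm
118,803.2 = 1.118 × 10⁻⁵ × 14.45 × N²
N² = 118,803.2 / (16.1551 × 10⁻⁵) = 735,391,301
N ≈ √735,391,301 ≈ 27,118.1

27100 RPM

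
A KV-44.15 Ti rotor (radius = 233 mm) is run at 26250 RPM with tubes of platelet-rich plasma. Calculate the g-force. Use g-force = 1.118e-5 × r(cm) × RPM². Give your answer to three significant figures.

r = 233 mm = 23.3 cm
RCF = 1.118 × 10⁻⁵ × 23.3 × (26250)² = 1.118 × 10⁻⁵ × 23.3 × 689,062,500 ≈ 179,496.6 × g

179000 x g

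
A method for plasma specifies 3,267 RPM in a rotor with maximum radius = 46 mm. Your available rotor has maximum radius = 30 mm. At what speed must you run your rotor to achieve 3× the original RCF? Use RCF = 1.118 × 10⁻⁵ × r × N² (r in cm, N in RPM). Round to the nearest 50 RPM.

Original rotor: r = 46 mm = 4.6 cm
RCF_original = 1.118 × 10⁻⁵ × 4.6 × (3267)² = 1.118 × 10⁻⁵ × 4.6 × 10,673,289 ≈ 548.9 × g
Target RCF = 3 × 548.9 ≈ 1,646.7 × g
Your rotor: r = 30 mm = 3.0 cm
1,646.7 = 1.118 × 10⁻⁵ × 3 × N²
N² = 1,646.7 / (3.354 × 10⁻⁵) = 49,096,601
N ≈ √49,096,601 ≈ 7,006.9

7000 RPM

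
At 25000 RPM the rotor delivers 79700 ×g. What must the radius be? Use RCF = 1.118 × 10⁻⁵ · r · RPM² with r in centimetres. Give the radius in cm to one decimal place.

≈ 11.4 cm

79700 = 1.118 × 10⁻⁵ × r × (25000)²
r = 79700 / (1.118 × 10⁻⁵ × 625,000,000) = 79700 / 6987.5 ≈ 11.406 cm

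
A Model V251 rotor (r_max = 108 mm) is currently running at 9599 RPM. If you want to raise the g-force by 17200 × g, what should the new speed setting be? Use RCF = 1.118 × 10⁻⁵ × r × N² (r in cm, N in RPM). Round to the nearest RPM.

r = 108 mm = 10.8 cm
Current RCF = 1.118 × 10⁻⁵ × 10.8 × (9599)² = 1.118 × 10⁻⁵ × 10.8 × 92,140,801 ≈ 11,125.4 × g
Target RCF = 11,125.4 + 17,200 = 28,325.4 × g
N² = 28,325.4 / (12.0744 × 10⁻⁵) = 234,590,539
N ≈ √234,590,539 ≈ 15,316.3

N₂ ≈ 15316 RPM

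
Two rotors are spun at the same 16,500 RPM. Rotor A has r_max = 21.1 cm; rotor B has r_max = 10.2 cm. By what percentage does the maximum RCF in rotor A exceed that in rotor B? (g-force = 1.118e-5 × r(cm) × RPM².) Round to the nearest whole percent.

At equal RPM, RCF scales linearly with r: ratio = 21.1 / 10.2 = 2.0686.
So rotor A delivers 106.9% more g-force.

107%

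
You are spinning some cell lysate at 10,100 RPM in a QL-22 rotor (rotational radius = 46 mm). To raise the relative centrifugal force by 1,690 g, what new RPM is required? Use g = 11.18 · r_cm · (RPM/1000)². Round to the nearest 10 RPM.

11610 RPM

r = 46 mm = 4.6 cm
Current RCF = 11.18 × 4.6 × (10.1)² = 11.18 × 4.6 × 102.01 ≈ 5,246.2 × g
Target RCF = 5,246.2 + 1,690 = 6,936.2 × g
(N/1000)² = 6,936.2 / 51.428 = 134.8721
N = 1000 × √134.8721 ≈ 11,613.4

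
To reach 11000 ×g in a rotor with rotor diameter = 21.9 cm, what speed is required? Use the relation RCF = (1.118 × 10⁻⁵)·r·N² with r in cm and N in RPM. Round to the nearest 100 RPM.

N ≈ 9500 RPM

r = 21.9 / 2 = 10.95 cm
11,000 = 1.118 × 10⁻⁵ × 10.95 × N²
N² = 11,000 / (12.2421 × 10⁻⁵) = 89,853,865
N ≈ √89,853,865 ≈ 9,479.1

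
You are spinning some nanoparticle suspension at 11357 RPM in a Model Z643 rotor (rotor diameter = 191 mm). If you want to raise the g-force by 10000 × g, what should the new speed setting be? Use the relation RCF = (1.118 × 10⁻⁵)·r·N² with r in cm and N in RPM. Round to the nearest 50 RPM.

≈ 14900 RPM

r = 191 mm / 2 = 95.5 mm = 9.55 cm
Current RCF = 1.118 × 10⁻⁵ × 9.55 × (11357)² = 1.118 × 10⁻⁵ × 9.55 × 128,981,449 ≈ 13,771.2 × g
Target RCF = 13,771.2 + 10,000 = 23,771.2 × g
N² = 23,771.2 / (10.6769 × 10⁻⁵) = 222,641,403
N ≈ √222,641,403 ≈ 14,921.2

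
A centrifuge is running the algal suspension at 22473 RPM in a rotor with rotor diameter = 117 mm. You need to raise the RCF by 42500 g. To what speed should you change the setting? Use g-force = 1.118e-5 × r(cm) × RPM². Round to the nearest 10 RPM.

r = 117 mm / 2 = 58.5 mm = 5.85 cm
Current RCF = 1.118 × 10⁻⁵ × 5.85 × (22473)² = 1.118 × 10⁻⁵ × 5.85 × 505,035,729 ≈ 33,030.9 × g
Target RCF = 33,030.9 + 42,500 = 75,530.9 × g
N² = 75,530.9 / (6.5403 × 10⁻⁵) = 1,154,853,753
N ≈ √1,154,853,753 ≈ 33,983.1

N₂ ≈ 33980 RPM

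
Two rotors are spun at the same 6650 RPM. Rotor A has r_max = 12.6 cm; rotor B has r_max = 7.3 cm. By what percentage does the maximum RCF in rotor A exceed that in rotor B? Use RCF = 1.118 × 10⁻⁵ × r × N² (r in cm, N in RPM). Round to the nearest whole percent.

73%

At equal RPM, RCF scales linearly with r: ratio = 12.6 / 7.3 = 1.7260.
So rotor A delivers 72.6% more g-force.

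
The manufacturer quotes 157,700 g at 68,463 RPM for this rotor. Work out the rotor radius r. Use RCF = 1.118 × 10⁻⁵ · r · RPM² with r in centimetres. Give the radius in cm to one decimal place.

r ≈ 3.0 cm

157700 = 1.118 × 10⁻⁵ × r × (68463)²
r = 157700 / (1.118 × 10⁻⁵ × 4,687,182,369) = 157700 / 52402.7 ≈ 3.009 cm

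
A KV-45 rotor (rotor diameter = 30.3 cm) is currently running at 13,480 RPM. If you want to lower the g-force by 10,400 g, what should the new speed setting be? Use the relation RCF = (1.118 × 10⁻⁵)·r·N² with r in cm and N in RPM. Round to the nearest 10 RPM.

≈ 10970 RPM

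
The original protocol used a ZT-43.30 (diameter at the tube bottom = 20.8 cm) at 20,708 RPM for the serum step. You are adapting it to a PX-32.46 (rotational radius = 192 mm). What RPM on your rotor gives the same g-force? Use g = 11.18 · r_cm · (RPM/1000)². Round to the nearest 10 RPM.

15240 RPM

Original rotor: r = 20.8 / 2 = 10.4 cm
RCF_original = 11.18 × 10.4 × (20.708)² = 11.18 × 10.4 × 428.821264 ≈ 49,859.9 × g
Your rotor: r = 192 mm = 19.2 cm
49,859.9 = 11.18 × 19.2 × (N/1000)²
(N/1000)² = 49,859.9 / 214.656 = 232.2782
N = 1000 × √232.2782 ≈ 15,240.7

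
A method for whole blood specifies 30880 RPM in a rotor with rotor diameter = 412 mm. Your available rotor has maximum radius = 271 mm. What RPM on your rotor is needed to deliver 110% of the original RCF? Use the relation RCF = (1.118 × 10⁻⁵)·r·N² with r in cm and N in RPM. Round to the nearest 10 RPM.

≈ 28240 RPM

Original rotor: r = 412 mm / 2 = 206 mm = 20.6 cm
RCF = 1.118 × 10⁻⁵ × r × N²
RCF_original = 1.118 × 10⁻⁵ × 20.6 × (30880)² = 1.118 × 10⁻⁵ × 20.6 × 953,574,400 ≈ 219,615.8 × g
Target RCF = 1.1 × 219,615.8 ≈ 241,577.4 × g
Your rotor: r = 271 mm = 27.1 cm
241,577.4 = 1.118 × 10⁻⁵ × 27.1 × N²
N² = 241,577.4 / (30.2978 × 10⁻⁵) = 797,343,041
N ≈ √797,343,041 ≈ 28,237.3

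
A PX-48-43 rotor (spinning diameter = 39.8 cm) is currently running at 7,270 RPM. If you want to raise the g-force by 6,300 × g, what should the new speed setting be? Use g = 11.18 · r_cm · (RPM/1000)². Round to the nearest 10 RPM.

N₂ ≈ 9010 RPM

r = 39.8 / 2 = 19.9 cm
Current RCF = 11.18 × 19.9 × (7.27)² = 11.18 × 19.9 × 52.8529 ≈ 11,758.8 × g
Target RCF = 11,758.8 + 6,300 = 18,058.8 × g
(N/1000)² = 18,058.8 / 222.482 = 81.16971
N = 1000 × √81.16971 ≈ 9,009.4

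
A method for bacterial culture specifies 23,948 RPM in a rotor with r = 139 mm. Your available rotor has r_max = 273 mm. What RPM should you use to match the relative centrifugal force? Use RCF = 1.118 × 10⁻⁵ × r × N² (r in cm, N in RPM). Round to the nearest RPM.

Original rotor: r = 139 mm = 13.9 cm
RCF = 1.118 × 10⁻⁵ × r × N²
RCF_original = 1.118 × 10⁻⁵ × 13.9 × (23948)² = 1.118 × 10⁻⁵ × 13.9 × 573,506,704 ≈ 89,124.1 × g
Your rotor: r = 273 mm = 27.3 cm
89,124.1 = 1.118 × 10⁻⁵ × 27.3 × N²
N² = 89,124.1 / (30.5214 × 10⁻⁵) = 292,005,282
N ≈ √292,005,282 ≈ 17,088.2

17088 RPM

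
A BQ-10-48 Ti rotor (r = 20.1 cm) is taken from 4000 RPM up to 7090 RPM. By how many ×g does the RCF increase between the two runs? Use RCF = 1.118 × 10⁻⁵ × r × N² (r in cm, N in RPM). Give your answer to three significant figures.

7700 ×g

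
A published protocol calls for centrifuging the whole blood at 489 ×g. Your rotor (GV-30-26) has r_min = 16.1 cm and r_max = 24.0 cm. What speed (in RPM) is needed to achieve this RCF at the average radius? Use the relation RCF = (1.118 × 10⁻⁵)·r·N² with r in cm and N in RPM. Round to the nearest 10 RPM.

≈ 1480 RPM

r_avg = (16.1 + 24.0) / 2 = 20.05 cm
RCF = 1.118 × 10⁻⁵ × r × N²
489 = 1.118 × 10⁻⁵ × 20.05 × N²
N² = 489 / (22.4159 × 10⁻⁵) = 2,181,487
N ≈ √2,181,487 ≈ 1,477.0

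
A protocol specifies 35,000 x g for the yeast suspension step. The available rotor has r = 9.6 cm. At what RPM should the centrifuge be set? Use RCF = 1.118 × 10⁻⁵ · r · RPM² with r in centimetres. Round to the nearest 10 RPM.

RCF = 1.118 × 10⁻⁵ × r × N²
35,000 = 1.118 × 10⁻⁵ × 9.6 × N²
N² = 35,000 / (10.7328 × 10⁻⁵) = 326,103,160
N ≈ √326,103,160 ≈ 18,058.3

≈ 18060 RPM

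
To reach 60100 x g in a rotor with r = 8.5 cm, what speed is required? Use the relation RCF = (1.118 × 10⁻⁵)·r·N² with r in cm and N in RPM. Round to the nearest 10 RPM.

≈ 25150 RPM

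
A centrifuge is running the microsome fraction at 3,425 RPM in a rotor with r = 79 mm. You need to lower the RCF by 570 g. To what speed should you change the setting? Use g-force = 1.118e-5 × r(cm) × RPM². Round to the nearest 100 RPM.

N₂ ≈ 2300 RPM

r = 79 mm = 7.9 cm
Current RCF = 1.118 × 10⁻⁵ × 7.9 × (3425)² = 1.118 × 10⁻⁵ × 7.9 × 11,730,625 ≈ 1,036.1 × g
Target RCF = 1,036.1 − 570 = 466.1 × g
N² = 466.1 / (8.8322 × 10⁻⁵) = 5,277,281
N ≈ √5,277,281 ≈ 2,297.2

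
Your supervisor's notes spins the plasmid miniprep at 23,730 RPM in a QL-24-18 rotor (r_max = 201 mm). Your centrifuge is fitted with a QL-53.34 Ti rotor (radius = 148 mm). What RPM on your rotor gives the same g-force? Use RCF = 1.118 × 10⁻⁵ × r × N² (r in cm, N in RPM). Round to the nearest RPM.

27654 RPM

Original rotor: r = 201 mm = 20.1 cm
RCF = 1.118 × 10⁻⁵ × r × N²
RCF_original = 1.118 × 10⁻⁵ × 20.1 × (23730)² = 1.118 × 10⁻⁵ × 20.1 × 563,112,900 ≈ 126,541.6 × g
Your rotor: r = 148 mm = 14.8 cm
126,541.6 = 1.118 × 10⁻⁵ × 14.8 × N²
N² = 126,541.6 / (16.5464 × 10⁻⁵) = 764,768,167
N ≈ √764,768,167 ≈ 27,654.4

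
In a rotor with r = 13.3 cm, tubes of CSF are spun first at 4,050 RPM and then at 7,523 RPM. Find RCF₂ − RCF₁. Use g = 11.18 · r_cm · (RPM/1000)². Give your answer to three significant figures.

RCF₁ = 11.18 × 13.3 × (4.05)² = 11.18 × 13.3 × 16.4025 ≈ 2,439 × g
RCF₂ = 11.18 × 13.3 × (7.523)² = 11.18 × 13.3 × 56.595529 ≈ 8,415.4 × g
Increase = 8,415.4 − 2,439 = 5,976.4

5980 g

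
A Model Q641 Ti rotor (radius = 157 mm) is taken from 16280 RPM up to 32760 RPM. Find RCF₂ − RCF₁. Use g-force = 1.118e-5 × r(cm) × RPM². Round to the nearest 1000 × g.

≈ 142000 ×g

r = 157 mm = 15.7 cm
RCF₁ = 1.118 × 10⁻⁵ × 15.7 × (16280)² = 1.118 × 10⁻⁵ × 15.7 × 265,038,400 ≈ 46,521.1 × g
RCF₂ = 1.118 × 10⁻⁵ × 15.7 × (32760)² = 1.118 × 10⁻⁵ × 15.7 × 1,073,217,600 ≈ 188,377.6 × g
Increase = 188,377.6 − 46,521.1 = 141,856.5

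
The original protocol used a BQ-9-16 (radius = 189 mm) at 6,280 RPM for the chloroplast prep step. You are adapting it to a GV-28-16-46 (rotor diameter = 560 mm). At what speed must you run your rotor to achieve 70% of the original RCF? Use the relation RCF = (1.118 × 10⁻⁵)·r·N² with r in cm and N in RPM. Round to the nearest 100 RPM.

Original rotor: r = 189 mm = 18.9 cm
RCF = 1.118 × 10⁻⁵ × r × N²
RCF_original = 1.118 × 10⁻⁵ × 18.9 × (6280)² = 1.118 × 10⁻⁵ × 18.9 × 39,438,400 ≈ 8,333.4 × g
Target RCF = 0.7 × 8,333.4 ≈ 5,833.4 × g
Your rotor: r = 560 mm / 2 = 280 mm = 28 cm
5,833.4 = 1.118 × 10⁻⁵ × 28 × N²
N² = 5,833.4 / (31.304 × 10⁻⁵) = 18,634,679
N ≈ √18,634,679 ≈ 4,316.8

4300 RPM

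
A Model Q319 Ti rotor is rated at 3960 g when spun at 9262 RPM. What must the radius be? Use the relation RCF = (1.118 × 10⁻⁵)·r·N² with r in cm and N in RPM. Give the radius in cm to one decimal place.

≈ 4.1 cm

3960 = 1.118 × 10⁻⁵ × r × (9262)²
r = 3960 / (1.118 × 10⁻⁵ × 85,784,644) = 3960 / 959.0723 ≈ 4.129 cm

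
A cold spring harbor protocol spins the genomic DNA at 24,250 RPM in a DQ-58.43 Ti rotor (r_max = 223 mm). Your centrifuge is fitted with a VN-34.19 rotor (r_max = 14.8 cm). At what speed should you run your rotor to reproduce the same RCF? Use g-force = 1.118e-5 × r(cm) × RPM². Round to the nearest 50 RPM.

Original rotor: r = 223 mm = 22.3 cm
RCF_original = 1.118 × 10⁻⁵ × 22.3 × (24250)² = 1.118 × 10⁻⁵ × 22.3 × 588,062,500 ≈ 146,612.2 × g
146,612.2 = 1.118 × 10⁻⁵ × 14.8 × N²
N² = 146,612.2 / (16.5464 × 10⁻⁵) = 886,067,060
N ≈ √886,067,060 ≈ 29,766.9

≈ 29750 RPM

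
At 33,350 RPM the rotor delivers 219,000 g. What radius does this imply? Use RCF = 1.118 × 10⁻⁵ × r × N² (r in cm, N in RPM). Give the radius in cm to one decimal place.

r ≈ 17.6 cm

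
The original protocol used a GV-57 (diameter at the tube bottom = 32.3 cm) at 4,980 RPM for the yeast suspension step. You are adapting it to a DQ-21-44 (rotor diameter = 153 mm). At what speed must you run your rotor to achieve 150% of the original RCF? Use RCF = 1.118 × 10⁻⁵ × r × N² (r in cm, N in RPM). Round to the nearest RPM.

≈ 8862 RPM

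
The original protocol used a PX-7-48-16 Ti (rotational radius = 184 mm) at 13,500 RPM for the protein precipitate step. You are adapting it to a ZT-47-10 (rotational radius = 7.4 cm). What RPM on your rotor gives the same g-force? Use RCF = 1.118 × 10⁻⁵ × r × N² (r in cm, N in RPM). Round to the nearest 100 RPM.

≈ 21300 RPM

Original rotor: r = 184 mm = 18.4 cm
RCF = 1.118 × 10⁻⁵ × r × N²
RCF_original = 1.118 × 10⁻⁵ × 18.4 × (13500)² = 1.118 × 10⁻⁵ × 18.4 × 182,250,000 ≈ 37,491 × g
37,491 = 1.118 × 10⁻⁵ × 7.4 × N²
N² = 37,491 / (8.2732 × 10⁻⁵) = 453,162,017
N ≈ √453,162,017 ≈ 21,287.6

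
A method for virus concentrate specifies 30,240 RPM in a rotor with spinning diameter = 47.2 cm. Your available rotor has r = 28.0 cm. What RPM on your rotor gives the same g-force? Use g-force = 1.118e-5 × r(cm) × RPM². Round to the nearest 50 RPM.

Original rotor: r = 47.2 / 2 = 23.6 cm
RCF_original = 1.118 × 10⁻⁵ × 23.6 × (30240)² = 1.118 × 10⁻⁵ × 23.6 × 914,457,600 ≈ 241,277.8 × g
241,277.8 = 1.118 × 10⁻⁵ × 28 × N²
N² = 241,277.8 / (31.304 × 10⁻⁵) = 770,757,092
N ≈ √770,757,092 ≈ 27,762.5

27750 RPM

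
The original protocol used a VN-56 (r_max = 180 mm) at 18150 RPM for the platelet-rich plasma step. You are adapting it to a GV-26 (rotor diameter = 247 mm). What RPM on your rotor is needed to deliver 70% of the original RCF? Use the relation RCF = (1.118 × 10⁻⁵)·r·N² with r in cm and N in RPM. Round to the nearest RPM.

18333 RPM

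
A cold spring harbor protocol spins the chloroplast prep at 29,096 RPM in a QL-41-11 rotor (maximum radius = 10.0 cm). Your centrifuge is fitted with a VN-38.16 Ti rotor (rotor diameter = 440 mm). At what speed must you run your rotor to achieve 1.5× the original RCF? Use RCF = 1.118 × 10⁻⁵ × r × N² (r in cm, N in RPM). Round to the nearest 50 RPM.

24050 RPM

RCF_original = 1.118 × 10⁻⁵ × 10 × (29096)² = 1.118 × 10⁻⁵ × 10 × 846,577,216 ≈ 94,647.3 × g
Target RCF = 1.5 × 94,647.3 ≈ 141,971 × g
Your rotor: r = 440 mm / 2 = 220 mm = 22 cm
141,971 = 1.118 × 10⁻⁵ × 22 × N²
N² = 141,971 / (24.596 × 10⁻⁵) = 577,211,742
N ≈ √577,211,742 ≈ 24,025.2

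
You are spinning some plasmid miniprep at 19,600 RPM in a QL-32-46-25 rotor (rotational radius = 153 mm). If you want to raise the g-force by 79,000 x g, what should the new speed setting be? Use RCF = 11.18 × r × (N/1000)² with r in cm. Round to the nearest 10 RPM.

29090 RPM

r = 153 mm = 15.3 cm
Current RCF = 11.18 × 15.3 × (19.6)² = 11.18 × 15.3 × 384.16 ≈ 65,712.1 × g
Target RCF = 65,712.1 + 79,000 = 144,712.1 × g
(N/1000)² = 144,712.1 / 171.054 = 846.0024
N = 1000 × √846.0024 ≈ 29,086.1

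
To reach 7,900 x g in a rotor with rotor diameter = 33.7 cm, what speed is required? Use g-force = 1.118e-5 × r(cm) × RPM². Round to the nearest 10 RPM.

r = 33.7 / 2 = 16.85 cm
RCF = 1.118 × 10⁻⁵ × r × N²
7,900 = 1.118 × 10⁻⁵ × 16.85 × N²
N² = 7,900 / (18.8383 × 10⁻⁵) = 41,935,843
N ≈ √41,935,843 ≈ 6,475.8

N ≈ 6480 RPM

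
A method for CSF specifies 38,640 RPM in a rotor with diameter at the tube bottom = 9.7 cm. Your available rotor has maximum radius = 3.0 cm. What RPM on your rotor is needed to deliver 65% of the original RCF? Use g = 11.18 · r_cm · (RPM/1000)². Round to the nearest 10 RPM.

39610 RPM

Original rotor: r = 9.7 / 2 = 4.85 cm
RCF = 11.18 × r × (N/1000)²
RCF_original = 11.18 × 4.85 × (38.64)² = 11.18 × 4.85 × 1,493.0496 ≈ 80,957.6 × g
Target RCF = 0.65 × 80,957.6 ≈ 52,622.4 × g
52,622.4 = 11.18 × 3 × (N/1000)²
(N/1000)² = 52,622.4 / 33.54 = 1568.945
N = 1000 × √1568.945 ≈ 39,609.9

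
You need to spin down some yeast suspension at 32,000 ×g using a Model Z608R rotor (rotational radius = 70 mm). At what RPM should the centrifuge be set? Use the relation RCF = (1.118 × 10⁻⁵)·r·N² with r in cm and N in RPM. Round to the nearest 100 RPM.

≈ 20200 RPM

r = 70 mm = 7.0 cm
RCF = 1.118 × 10⁻⁵ × r × N²
32,000 = 1.118 × 10⁻⁵ × 7 × N²
N² = 32,000 / (7.826 × 10⁻⁵) = 408,893,432
N ≈ √408,893,432 ≈ 20,221.1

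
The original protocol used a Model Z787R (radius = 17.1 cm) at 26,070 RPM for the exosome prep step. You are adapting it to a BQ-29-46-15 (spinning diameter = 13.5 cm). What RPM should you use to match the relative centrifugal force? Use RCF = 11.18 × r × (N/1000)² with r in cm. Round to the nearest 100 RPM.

RCF_original = 11.18 × 17.1 × (26.07)² = 11.18 × 17.1 × 679.6449 ≈ 129,933.2 × g
Your rotor: r = 13.5 / 2 = 6.75 cm
129,933.2 = 11.18 × 6.75 × (N/1000)²
(N/1000)² = 129,933.2 / 75.465 = 1721.768
N = 1000 × √1721.768 ≈ 41,494.2

41500 RPM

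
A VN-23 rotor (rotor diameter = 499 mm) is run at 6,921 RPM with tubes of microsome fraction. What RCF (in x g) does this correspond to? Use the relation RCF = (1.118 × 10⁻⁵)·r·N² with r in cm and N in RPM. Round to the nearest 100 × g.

r = 499 mm / 2 = 249.5 mm = 24.95 cm
RCF = 1.118 × 10⁻⁵ × 24.95 × (6921)² = 1.118 × 10⁻⁵ × 24.95 × 47,900,241 ≈ 13,361.3 × g

≈ 13400 x g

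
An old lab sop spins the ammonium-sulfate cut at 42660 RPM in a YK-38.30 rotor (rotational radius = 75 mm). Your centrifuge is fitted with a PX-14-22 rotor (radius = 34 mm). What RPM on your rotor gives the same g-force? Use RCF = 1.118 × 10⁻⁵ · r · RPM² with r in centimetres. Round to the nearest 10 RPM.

Original rotor: r = 75 mm = 7.5 cm
RCF_original = 1.118 × 10⁻⁵ × 7.5 × (42660)² = 1.118 × 10⁻⁵ × 7.5 × 1,819,875,600 ≈ 152,596.6 × g
Your rotor: r = 34 mm = 3.4 cm
152,596.6 = 1.118 × 10⁻⁵ × 3.4 × N²
N² = 152,596.6 / (3.8012 × 10⁻⁵) = 4,014,432,285
N ≈ √4,014,432,285 ≈ 63,359.5

63360 RPM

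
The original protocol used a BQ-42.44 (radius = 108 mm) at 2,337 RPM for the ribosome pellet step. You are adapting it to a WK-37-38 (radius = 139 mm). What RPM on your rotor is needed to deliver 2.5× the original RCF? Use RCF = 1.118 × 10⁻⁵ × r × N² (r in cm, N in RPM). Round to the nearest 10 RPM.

3260 RPM

Original rotor: r = 108 mm = 10.8 cm
RCF = 1.118 × 10⁻⁵ × r × N²
RCF_original = 1.118 × 10⁻⁵ × 10.8 × (2337)² = 1.118 × 10⁻⁵ × 10.8 × 5,461,569 ≈ 659.5 × g
Target RCF = 2.5 × 659.5 ≈ 1,648.8 × g
Your rotor: r = 139 mm = 13.9 cm
1,648.8 = 1.118 × 10⁻⁵ × 13.9 × N²
N² = 1,648.8 / (15.5402 × 10⁻⁵) = 10,609,902
N ≈ √10,609,902 ≈ 3,257.3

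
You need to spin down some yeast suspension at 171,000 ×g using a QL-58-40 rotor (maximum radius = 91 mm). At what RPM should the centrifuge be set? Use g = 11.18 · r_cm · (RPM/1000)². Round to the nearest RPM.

r = 91 mm = 9.1 cm
171,000 = 11.18 × 9.1 × (N/1000)²
(N/1000)² = 171,000 / 101.738 = 1680.788
N = 1000 × √1680.788 ≈ 40,997.4

40997 RPM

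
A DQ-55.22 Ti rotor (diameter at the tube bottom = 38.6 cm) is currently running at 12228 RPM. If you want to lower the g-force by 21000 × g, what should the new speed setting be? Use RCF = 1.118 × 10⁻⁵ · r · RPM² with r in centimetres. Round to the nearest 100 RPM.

r = 38.6 / 2 = 19.3 cm
Current RCF = 1.118 × 10⁻⁵ × 19.3 × (12228)² = 1.118 × 10⁻⁵ × 19.3 × 149,523,984 ≈ 32,263.4 × g
Target RCF = 32,263.4 − 21,000 = 11,263.4 × g
N² = 11,263.4 / (21.5774 × 10⁻⁵) = 52,199,987
N ≈ √52,199,987 ≈ 7,225.0

7200 RPM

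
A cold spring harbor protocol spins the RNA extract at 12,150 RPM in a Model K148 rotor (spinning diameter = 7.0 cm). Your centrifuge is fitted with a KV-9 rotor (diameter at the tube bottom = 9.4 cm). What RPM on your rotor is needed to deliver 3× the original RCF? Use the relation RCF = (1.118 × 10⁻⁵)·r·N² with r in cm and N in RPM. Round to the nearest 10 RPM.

18160 RPM

Original rotor: r = 7.0 / 2 = 3.5 cm
RCF = 1.118 × 10⁻⁵ × r × N²
RCF_original = 1.118 × 10⁻⁵ × 3.5 × (12150)² = 1.118 × 10⁻⁵ × 3.5 × 147,622,500 ≈ 5,776.5 × g
Target RCF = 3 × 5,776.5 ≈ 17,329.5 × g
Your rotor: r = 9.4 / 2 = 4.7 cm
17,329.5 = 1.118 × 10⁻⁵ × 4.7 × N²
N² = 17,329.5 / (5.2546 × 10⁻⁵) = 329,796,750
N ≈ √329,796,750 ≈ 18,160.3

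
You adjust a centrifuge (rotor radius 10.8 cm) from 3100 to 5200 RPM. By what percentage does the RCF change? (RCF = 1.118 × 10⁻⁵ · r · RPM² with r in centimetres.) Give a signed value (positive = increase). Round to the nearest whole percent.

+181%

RCF ∝ N², so the ratio is (5200/3100)² = (1.677419)² = 2.8137.
Change = 2.8137 − 1 = +1.8137 → +181.4%.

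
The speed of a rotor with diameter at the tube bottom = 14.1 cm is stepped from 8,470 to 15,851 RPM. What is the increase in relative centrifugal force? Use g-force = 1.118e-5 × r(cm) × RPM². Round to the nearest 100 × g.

r = 14.1 / 2 = 7.05 cm
RCF₁ = 1.118 × 10⁻⁵ × 7.05 × (8470)² = 1.118 × 10⁻⁵ × 7.05 × 71,740,900 ≈ 5,654.5 × g
RCF₂ = 1.118 × 10⁻⁵ × 7.05 × (15851)² = 1.118 × 10⁻⁵ × 7.05 × 251,254,201 ≈ 19,803.6 × g
Increase = 19,803.6 − 5,654.5 = 14,149.1

≈ 14100 × g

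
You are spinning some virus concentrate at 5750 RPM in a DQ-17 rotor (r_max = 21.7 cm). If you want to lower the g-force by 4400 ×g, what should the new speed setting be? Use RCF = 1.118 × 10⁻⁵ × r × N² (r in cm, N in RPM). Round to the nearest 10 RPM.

Current RCF = 1.118 × 10⁻⁵ × 21.7 × (5750)² = 1.118 × 10⁻⁵ × 21.7 × 33,062,500 ≈ 8,021.2 × g
Target RCF = 8,021.2 − 4,400 = 3,621.2 × g
N² = 3,621.2 / (24.2606 × 10⁻⁵) = 14,926,259
N ≈ √14,926,259 ≈ 3,863.5

3860 RPM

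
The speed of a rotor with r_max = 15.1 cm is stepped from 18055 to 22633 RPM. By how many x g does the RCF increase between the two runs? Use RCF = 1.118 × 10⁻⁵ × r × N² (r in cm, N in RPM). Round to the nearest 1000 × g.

RCF₁ = 1.118 × 10⁻⁵ × 15.1 × (18055)² = 1.118 × 10⁻⁵ × 15.1 × 325,983,025 ≈ 55,031.8 × g
RCF₂ = 1.118 × 10⁻⁵ × 15.1 × (22633)² = 1.118 × 10⁻⁵ × 15.1 × 512,252,689 ≈ 86,477.5 × g
Increase = 86,477.5 − 55,031.8 = 31,445.7

31000 x g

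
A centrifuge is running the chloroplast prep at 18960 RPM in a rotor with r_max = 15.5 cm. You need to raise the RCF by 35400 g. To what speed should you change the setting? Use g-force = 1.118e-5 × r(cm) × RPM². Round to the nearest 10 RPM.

23740 RPM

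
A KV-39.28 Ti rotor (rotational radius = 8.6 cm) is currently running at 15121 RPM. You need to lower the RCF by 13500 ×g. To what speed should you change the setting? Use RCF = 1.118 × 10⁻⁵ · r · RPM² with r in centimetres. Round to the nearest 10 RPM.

9390 RPM

Current RCF = 1.118 × 10⁻⁵ × 8.6 × (15121)² = 1.118 × 10⁻⁵ × 8.6 × 228,644,641 ≈ 21,983.7 × g
Target RCF = 21,983.7 − 13,500 = 8,483.7 × g
N² = 8,483.7 / (9.6148 × 10⁻⁵) = 88,235,845
N ≈ √88,235,845 ≈ 9,393.4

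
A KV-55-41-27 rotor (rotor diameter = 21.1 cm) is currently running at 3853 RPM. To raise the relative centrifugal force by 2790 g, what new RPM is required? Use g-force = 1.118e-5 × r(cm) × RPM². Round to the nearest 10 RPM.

N₂ ≈ 6200 RPM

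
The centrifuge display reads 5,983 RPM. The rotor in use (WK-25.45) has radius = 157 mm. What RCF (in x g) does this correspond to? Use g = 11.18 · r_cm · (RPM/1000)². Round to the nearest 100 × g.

r = 157 mm = 15.7 cm
RCF = 11.18 × r × (N/1000)²
RCF = 11.18 × 15.7 × (5.983)² = 11.18 × 15.7 × 35.796289 ≈ 6,283.2 × g

RCF ≈ 6300 x g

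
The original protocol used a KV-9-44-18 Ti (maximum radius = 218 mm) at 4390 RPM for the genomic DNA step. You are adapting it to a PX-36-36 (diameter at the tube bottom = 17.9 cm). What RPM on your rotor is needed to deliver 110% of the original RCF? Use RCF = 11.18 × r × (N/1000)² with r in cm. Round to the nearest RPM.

7186 RPM

Original rotor: r = 218 mm = 21.8 cm
RCF_original = 11.18 × 21.8 × (4.39)² = 11.18 × 21.8 × 19.2721 ≈ 4,697.1 × g
Target RCF = 1.1 × 4,697.1 ≈ 5,166.8 × g
Your rotor: r = 17.9 / 2 = 8.95 cm
5,166.8 = 11.18 × 8.95 × (N/1000)²
(N/1000)² = 5,166.8 / 100.061 = 51.6365
N = 1000 × √51.6365 ≈ 7,185.9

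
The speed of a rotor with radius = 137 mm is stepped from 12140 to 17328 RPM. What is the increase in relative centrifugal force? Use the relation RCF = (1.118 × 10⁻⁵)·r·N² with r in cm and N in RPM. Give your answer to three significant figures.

r = 137 mm = 13.7 cm
RCF₁ = 1.118 × 10⁻⁵ × 13.7 × (12140)² = 1.118 × 10⁻⁵ × 13.7 × 147,379,600 ≈ 22,573.5 × g
RCF₂ = 1.118 × 10⁻⁵ × 13.7 × (17328)² = 1.118 × 10⁻⁵ × 13.7 × 300,259,584 ≈ 45,989.6 × g
Increase = 45,989.6 − 22,573.5 = 23,416.1

23400 g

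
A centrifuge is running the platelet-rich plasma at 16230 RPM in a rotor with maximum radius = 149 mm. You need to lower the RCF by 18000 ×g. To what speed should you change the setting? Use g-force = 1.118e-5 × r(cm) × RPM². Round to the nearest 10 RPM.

r = 149 mm = 14.9 cm
Current RCF = 1.118 × 10⁻⁵ × 14.9 × (16230)² = 1.118 × 10⁻⁵ × 14.9 × 263,412,900 ≈ 43,879.8 × g
Target RCF = 43,879.8 − 18,000 = 25,879.8 × g
N² = 25,879.8 / (16.6582 × 10⁻⁵) = 155,357,722
N ≈ √155,357,722 ≈ 12,464.3

≈ 12460 RPM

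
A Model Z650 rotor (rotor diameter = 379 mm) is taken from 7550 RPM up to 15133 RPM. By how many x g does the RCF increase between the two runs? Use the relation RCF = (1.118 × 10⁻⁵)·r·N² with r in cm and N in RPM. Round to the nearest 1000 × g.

36000 x g

r = 379 mm / 2 = 189.5 mm = 18.95 cm
RCF₁ = 1.118 × 10⁻⁵ × 18.95 × (7550)² = 1.118 × 10⁻⁵ × 18.95 × 57,002,500 ≈ 12,076.6 × g
RCF₂ = 1.118 × 10⁻⁵ × 18.95 × (15133)² = 1.118 × 10⁻⁵ × 18.95 × 229,007,689 ≈ 48,517.8 × g
Increase = 48,517.8 − 12,076.6 = 36,441.2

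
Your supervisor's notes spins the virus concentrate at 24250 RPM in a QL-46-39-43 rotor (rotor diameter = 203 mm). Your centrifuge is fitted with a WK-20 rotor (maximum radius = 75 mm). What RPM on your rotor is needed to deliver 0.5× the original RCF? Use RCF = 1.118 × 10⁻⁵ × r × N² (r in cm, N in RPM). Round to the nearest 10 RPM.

19950 RPM

Original rotor: r = 203 mm / 2 = 101.5 mm = 10.15 cm
RCF_original = 1.118 × 10⁻⁵ × 10.15 × (24250)² = 1.118 × 10⁻⁵ × 10.15 × 588,062,500 ≈ 66,731.6 × g
Target RCF = 0.5 × 66,731.6 ≈ 33,365.8 × g
Your rotor: r = 75 mm = 7.5 cm
33,365.8 = 1.118 × 10⁻⁵ × 7.5 × N²
N² = 33,365.8 / (8.385 × 10⁻⁵) = 397,922,481
N ≈ √397,922,481 ≈ 19,948.0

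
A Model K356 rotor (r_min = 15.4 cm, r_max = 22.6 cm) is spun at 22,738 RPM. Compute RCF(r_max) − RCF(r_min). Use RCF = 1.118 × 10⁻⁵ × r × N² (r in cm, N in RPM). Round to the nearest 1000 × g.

RCF_max = 1.118 × 10⁻⁵ × 22.6 × (22738)² = 1.118 × 10⁻⁵ × 22.6 × 517,016,644 ≈ 130,633.6 × g
RCF_min = 1.118 × 10⁻⁵ × 15.4 × (22738)² = 1.118 × 10⁻⁵ × 15.4 × 517,016,644 ≈ 89,015.8 × g
ΔRCF = 130,633.6 − 89,015.8 = 41,617.8

ΔRCF ≈ 42000 ×g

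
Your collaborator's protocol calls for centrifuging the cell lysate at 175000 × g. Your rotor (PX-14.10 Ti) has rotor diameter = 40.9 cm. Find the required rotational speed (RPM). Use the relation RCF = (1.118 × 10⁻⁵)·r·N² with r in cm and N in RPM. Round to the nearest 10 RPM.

r = 40.9 / 2 = 20.45 cm
RCF = 1.118 × 10⁻⁵ × r × N²
175,000 = 1.118 × 10⁻⁵ × 20.45 × N²
N² = 175,000 / (22.8631 × 10⁻⁵) = 765,425,511
N ≈ √765,425,511 ≈ 27,666.3

27670 RPM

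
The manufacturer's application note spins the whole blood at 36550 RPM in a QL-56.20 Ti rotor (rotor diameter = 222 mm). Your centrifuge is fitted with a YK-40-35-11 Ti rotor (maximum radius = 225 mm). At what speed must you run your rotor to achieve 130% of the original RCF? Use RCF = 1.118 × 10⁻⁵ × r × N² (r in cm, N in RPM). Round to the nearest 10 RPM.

≈ 29270 RPM

Original rotor: r = 222 mm / 2 = 111 mm = 11.1 cm
RCF_original = 1.118 × 10⁻⁵ × 11.1 × (36550)² = 1.118 × 10⁻⁵ × 11.1 × 1,335,902,500 ≈ 165,782.8 × g
Target RCF = 1.3 × 165,782.8 ≈ 215,517.6 × g
Your rotor: r = 225 mm = 22.5 cm
215,517.6 = 1.118 × 10⁻⁵ × 22.5 × N²
N² = 215,517.6 / (25.155 × 10⁻⁵) = 856,758,497
N ≈ √856,758,497 ≈ 29,270.4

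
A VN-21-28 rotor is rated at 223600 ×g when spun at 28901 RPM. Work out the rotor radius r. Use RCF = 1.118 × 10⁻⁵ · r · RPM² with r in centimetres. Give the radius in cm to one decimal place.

≈ 23.9 cm

RCF = 1.118 × 10⁻⁵ × r × N²
223600 = 1.118 × 10⁻⁵ × r × (28901)²
r = 223600 / (1.118 × 10⁻⁵ × 835,267,801) = 223600 / 9338.294 ≈ 23.944 cm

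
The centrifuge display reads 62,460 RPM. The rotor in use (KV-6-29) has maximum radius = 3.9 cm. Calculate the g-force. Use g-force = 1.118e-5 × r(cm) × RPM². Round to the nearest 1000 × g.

170000 × g

RCF = 1.118 × 10⁻⁵ × r × N²
RCF = 1.118 × 10⁻⁵ × 3.9 × (62460)² = 1.118 × 10⁻⁵ × 3.9 × 3,901,251,600 ≈ 170,102.4 × g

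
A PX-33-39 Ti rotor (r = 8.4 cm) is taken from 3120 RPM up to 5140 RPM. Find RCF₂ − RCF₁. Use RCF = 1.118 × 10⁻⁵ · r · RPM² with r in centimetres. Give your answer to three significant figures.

≈ 1570 ×g

RCF₁ = 1.118 × 10⁻⁵ × 8.4 × (3120)² = 1.118 × 10⁻⁵ × 8.4 × 9,734,400 ≈ 914.2 × g
RCF₂ = 1.118 × 10⁻⁵ × 8.4 × (5140)² = 1.118 × 10⁻⁵ × 8.4 × 26,419,600 ≈ 2,481.1 × g
Increase = 2,481.1 − 914.2 = 1,566.9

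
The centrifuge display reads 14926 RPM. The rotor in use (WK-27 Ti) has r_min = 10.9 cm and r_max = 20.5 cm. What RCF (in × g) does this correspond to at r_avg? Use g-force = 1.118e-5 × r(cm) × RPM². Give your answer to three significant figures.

r_avg = (10.9 + 20.5) / 2 = 15.7 cm
RCF = 1.118 × 10⁻⁵ × r × N²
RCF = 1.118 × 10⁻⁵ × 15.7 × (14926)² = 1.118 × 10⁻⁵ × 15.7 × 222,785,476 ≈ 39,104.6 × g

39100 × g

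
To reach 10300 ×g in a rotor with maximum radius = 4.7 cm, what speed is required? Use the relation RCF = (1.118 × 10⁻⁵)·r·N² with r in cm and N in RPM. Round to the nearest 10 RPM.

10,300 = 1.118 × 10⁻⁵ × 4.7 × N²
N² = 10,300 / (5.2546 × 10⁻⁵) = 196,018,726
N ≈ √196,018,726 ≈ 14,000.7

N ≈ 14000 RPM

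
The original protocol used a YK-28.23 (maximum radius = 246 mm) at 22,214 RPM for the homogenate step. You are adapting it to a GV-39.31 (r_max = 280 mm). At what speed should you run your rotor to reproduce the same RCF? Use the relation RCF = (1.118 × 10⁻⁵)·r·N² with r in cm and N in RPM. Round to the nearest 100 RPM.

Original rotor: r = 246 mm = 24.6 cm
RCF_original = 1.118 × 10⁻⁵ × 24.6 × (22214)² = 1.118 × 10⁻⁵ × 24.6 × 493,461,796 ≈ 135,715.8 × g
Your rotor: r = 280 mm = 28.0 cm
135,715.8 = 1.118 × 10⁻⁵ × 28 × N²
N² = 135,715.8 / (31.304 × 10⁻⁵) = 433,541,400
N ≈ √433,541,400 ≈ 20,821.7

20800 RPM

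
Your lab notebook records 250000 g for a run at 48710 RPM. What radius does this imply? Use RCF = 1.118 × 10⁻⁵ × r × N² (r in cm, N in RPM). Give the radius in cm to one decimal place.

r ≈ 9.4 cm

RCF = 1.118 × 10⁻⁵ × r × N²
250000 = 1.118 × 10⁻⁵ × r × (48710)²
r = 250000 / (1.118 × 10⁻⁵ × 2,372,664,100) = 250000 / 26526.38 ≈ 9.425 cm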